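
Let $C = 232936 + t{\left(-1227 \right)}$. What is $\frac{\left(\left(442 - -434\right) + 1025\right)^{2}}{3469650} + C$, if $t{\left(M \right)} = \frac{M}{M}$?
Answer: $\frac{808213475851}{3469650} \approx 2.3294 \cdot 10^{5}$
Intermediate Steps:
$t{\left(M \right)} = 1$
$C = 232937$ ($C = 232936 + 1 = 232937$)
$\frac{\left(\left(442 - -434\right) + 1025\right)^{2}}{3469650} + C = \frac{\left(\left(442 - -434\right) + 1025\right)^{2}}{3469650} + 232937 = \left(\left(442 + 434\right) + 1025\right)^{2} \cdot \frac{1}{3469650} + 232937 = \left(876 + 1025\right)^{2} \cdot \frac{1}{3469650} + 232937 = 1901^{2} \cdot \frac{1}{3469650} + 232937 = 3613801 \cdot \frac{1}{3469650} + 232937 = \frac{3613801}{3469650} + 232937 = \frac{808213475851}{3469650}$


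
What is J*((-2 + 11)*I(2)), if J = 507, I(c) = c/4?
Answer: 4563/2 ≈ 2281.5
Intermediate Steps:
I(c) = c/4 (I(c) = c*(¼) = c/4)
J*((-2 + 11)*I(2)) = 507*((-2 + 11)*((¼)*2)) = 507*(9*(½)) = 507*(9/2) = 4563/2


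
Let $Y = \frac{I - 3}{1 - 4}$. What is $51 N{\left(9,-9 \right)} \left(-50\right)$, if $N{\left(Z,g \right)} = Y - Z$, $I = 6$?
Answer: $25500$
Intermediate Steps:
$Y = -1$ ($Y = \frac{6 - 3}{1 - 4} = \frac{3}{-3} = 3 \left(- \frac{1}{3}\right) = -1$)
$N{\left(Z,g \right)} = -1 - Z$
$51 N{\left(9,-9 \right)} \left(-50\right) = 51 \left(-1 - 9\right) \left(-50\right) = 51 \left(-10\right) \left(-50\right) = \left(-510\right) \left(-50\right) = 25500$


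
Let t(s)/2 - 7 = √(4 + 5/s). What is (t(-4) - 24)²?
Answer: (10 - √11)² ≈ 44.667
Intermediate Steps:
t(s) = 14 + 2*√(4 + 5/s)
(t(-4) - 24)² = ((14 + 2*√(4 + 5/(-4))) - 24)² = ((14 + 2*√(4 + 5*(-¼))) - 24)² = ((14 + 2*√(4 - 5/4)) - 24)² = ((14 + 2*√(11/4)) - 24)² = ((14 + 2*(√11/2)) - 24)² = ((14 + √11) - 24)² = (-10 + √11)²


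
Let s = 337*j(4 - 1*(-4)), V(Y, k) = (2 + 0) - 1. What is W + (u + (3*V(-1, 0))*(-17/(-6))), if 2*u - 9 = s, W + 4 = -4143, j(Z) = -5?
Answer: -9953/2 ≈ -4976.5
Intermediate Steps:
V(Y, k) = 1 (V(Y, k) = 2 - 1 = 1)
W = -4147 (W = -4 - 4143 = -4147)
s = -1685 (s = 337*(-5) = -1685)
u = -838 (u = 9/2 + (½)*(-1685) = 9/2 - 1685/2 = -838)
W + (u + (3*V(-1, 0))*(-17/(-6))) = -4147 + (-838 + (3*1)*(-17/(-6))) = -4147 + (-838 + 3*(-17*(-⅙))) = -4147 + (-838 + 3*(17/6)) = -4147 + (-838 + 17/2) = -4147 - 1659/2 = -9953/2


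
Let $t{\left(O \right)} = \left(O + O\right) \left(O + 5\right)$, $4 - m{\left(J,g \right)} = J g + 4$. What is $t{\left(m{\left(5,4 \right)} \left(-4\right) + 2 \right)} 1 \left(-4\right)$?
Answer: $-57072$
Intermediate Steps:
$m{\left(J,g \right)} = - J g$ ($m{\left(J,g \right)} = 4 - \left(J g + 4\right) = 4 - \left(4 + J g\right) = - J g$)
$t{\left(O \right)} = 2 O \left(5 + O\right)$
$t{\left(m{\left(5,4 \right)} \left(-4\right) + 2 \right)} 1 \left(-4\right) = 2 \left(\left(-1\right) 5 \cdot 4 \left(-4\right) + 2\right) \left(5 + \left(\left(-1\right) 5 \cdot 4 \left(-4\right) + 2\right)\right) 1 \left(-4\right) = 2 \left(\left(-20\right) \left(-4\right) + 2\right) \left(5 + \left(\left(-20\right) \left(-4\right) + 2\right)\right) 1 \left(-4\right) = 2 \left(80 + 2\right) \left(5 + \left(80 + 2\right)\right) 1 \left(-4\right) = 2 \cdot 82 \left(5 + 82\right) 1 \left(-4\right) = 2 \cdot 82 \cdot 87 \cdot 1 \left(-4\right) = 14268 \cdot 1 \left(-4\right) = 14268 \left(-4\right) = -57072$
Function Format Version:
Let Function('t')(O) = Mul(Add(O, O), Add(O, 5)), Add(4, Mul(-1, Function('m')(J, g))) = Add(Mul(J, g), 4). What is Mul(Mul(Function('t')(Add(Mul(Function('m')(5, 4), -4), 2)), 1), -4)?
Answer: -57072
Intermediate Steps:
Function('m')(J, g) = Mul(-1, J, g) (Function('m')(J, g) = Add(4, Mul(-1, Add(Mul(J, g), 4))) = Add(4, Mul(-1, Add(4, Mul(J, g)))) = Add(4, Add(-4, Mul(-1, J, g))) = Mul(-1, J, g))
Function('t')(O) = Mul(2, O, Add(5, O)) (Function('t')(O) = Mul(Mul(2, O), Add(5, O)) = Mul(2, O, Add(5, O)))
Mul(Mul(Function('t')(Add(Mul(Function('m')(5, 4), -4), 2)), 1), -4) = Mul(Mul(Mul(2, Add(Mul(Mul(-1, 5, 4), -4), 2), Add(5, Add(Mul(Mul(-1, 5, 4), -4), 2))), 1), -4) = Mul(Mul(Mul(2, Add(Mul(-20, -4), 2), Add(5, Add(Mul(-20, -4), 2))), 1), -4) = Mul(Mul(Mul(2, Add(80, 2), Add(5, Add(80, 2))), 1), -4) = Mul(Mul(Mul(2, 82, Add(5, 82)), 1), -4) = Mul(Mul(Mul(2, 82, 87), 1), -4) = Mul(Mul(14268, 1), -4) = Mul(14268, -4) = -57072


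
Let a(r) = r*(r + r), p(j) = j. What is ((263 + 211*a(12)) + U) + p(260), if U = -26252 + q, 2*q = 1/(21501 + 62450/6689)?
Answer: 10083007582531/287765278 ≈ 35039.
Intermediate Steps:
a(r) = 2*r**2 (a(r) = r*(2*r) = 2*r**2)
q = 6689/287765278 (q = 1/(2*(21501 + 62450/6689)) = 1/(2*(143882639/6689)) = (1/2)*(6689/143882639) = 6689/287765278 ≈ 2.3245e-5)
U = -7554414071367/287765278 (U = -26252 + 6689/287765278 = -7554414071367/287765278 ≈ -26252.)
((263 + 211*a(12)) + U) + p(260) = ((263 + 211*(2*12**2)) - 7554414071367/287765278) + 260 = ((263 + 211*(2*144)) - 7554414071367/287765278) + 260 = ((263 + 211*288) - 7554414071367/287765278) + 260 = ((263 + 60768) - 7554414071367/287765278) + 260 = (61031 - 7554414071367/287765278) + 260 = 10008188610251/287765278 + 260 = 10083007582531/287765278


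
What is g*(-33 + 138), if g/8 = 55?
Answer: 46200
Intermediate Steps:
g = 440 (g = 8*55 = 440)
g*(-33 + 138) = 440*(-33 + 138) = 440*105 = 46200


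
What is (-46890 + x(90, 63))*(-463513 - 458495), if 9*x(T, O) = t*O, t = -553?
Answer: 46802048088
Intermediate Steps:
x(T, O) = -553*O/9 (x(T, O) = (-553*O)/9 = -553*O/9)
(-46890 + x(90, 63))*(-463513 - 458495) = (-46890 - 553/9*63)*(-463513 - 458495) = (-46890 - 3871)*(-922008) = -50761*(-922008) = 46802048088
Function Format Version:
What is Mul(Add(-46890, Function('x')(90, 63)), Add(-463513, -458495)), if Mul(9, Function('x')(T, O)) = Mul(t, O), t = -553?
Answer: 46802048088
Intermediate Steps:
Function('x')(T, O) = Mul(Rational(-553, 9), O) (Function('x')(T, O) = Mul(Rational(1, 9), Mul(-553, O)) = Mul(Rational(-553, 9), O))
Mul(Add(-46890, Function('x')(90, 63)), Add(-463513, -458495)) = Mul(Add(-46890, Mul(Rational(-553, 9), 63)), Add(-463513, -458495)) = Mul(Add(-46890, -3871), -922008) = Mul(-50761, -922008) = 46802048088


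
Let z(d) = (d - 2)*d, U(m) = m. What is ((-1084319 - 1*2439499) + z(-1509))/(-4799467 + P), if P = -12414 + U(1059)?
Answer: 1243719/4810822 ≈ 0.25853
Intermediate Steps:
z(d) = d*(-2 + d) (z(d) = (-2 + d)*d = d*(-2 + d))
P = -11355 (P = -12414 + 1059 = -11355)
((-1084319 - 1*2439499) + z(-1509))/(-4799467 + P) = ((-1084319 - 1*2439499) - 1509*(-2 - 1509))/(-4799467 - 11355) = ((-1084319 - 2439499) - 1509*(-1511))/(-4810822) = (-3523818 + 2280099)*(-1/4810822) = -1243719*(-1/4810822) = 1243719/4810822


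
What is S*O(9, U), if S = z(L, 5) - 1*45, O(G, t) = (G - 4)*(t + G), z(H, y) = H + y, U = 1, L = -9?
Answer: -2450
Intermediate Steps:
O(G, t) = (-4 + G)*(G + t)
S = -49 (S = (-9 + 5) - 1*45 = -4 - 45 = -49)
S*O(9, U) = -49*(9² - 4*9 - 4*1 + 9*1) = -49*(81 - 36 - 4 + 9) = -49*50 = -2450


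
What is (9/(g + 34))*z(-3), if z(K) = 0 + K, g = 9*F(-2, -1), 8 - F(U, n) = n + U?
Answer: -27/133 ≈ -0.20301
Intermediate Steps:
F(U, n) = 8 - U - n (F(U, n) = 8 - (n + U) = 8 - (U + n) = 8 + (-U - n) = 8 - U - n)
g = 99 (g = 9*(8 - 1*(-2) - 1*(-1)) = 9*(8 + 2 + 1) = 9*11 = 99)
z(K) = K
(9/(g + 34))*z(-3) = (9/(99 + 34))*(-3) = (9/133)*(-3) = -27/133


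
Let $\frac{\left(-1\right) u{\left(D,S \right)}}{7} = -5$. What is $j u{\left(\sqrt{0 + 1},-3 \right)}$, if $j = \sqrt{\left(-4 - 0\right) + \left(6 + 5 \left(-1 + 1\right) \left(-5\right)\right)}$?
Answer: $35 \sqrt{2} \approx 49.497$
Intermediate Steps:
$u{\left(D,S \right)} = 35$ ($u{\left(D,S \right)} = \left(-7\right) \left(-5\right) = 35$)
$j = \sqrt{2}$ ($j = \sqrt{\left(-4 + 0\right) + \left(6 + 5 \cdot 0 \left(-5\right)\right)} = \sqrt{-4 + \left(6 + 5 \cdot 0\right)} = \sqrt{-4 + \left(6 + 0\right)} = \sqrt{-4 + 6} = \sqrt{2} \approx 1.4142$)
$j u{\left(\sqrt{0 + 1},-3 \right)} = \sqrt{2} \cdot 35 = 35 \sqrt{2}$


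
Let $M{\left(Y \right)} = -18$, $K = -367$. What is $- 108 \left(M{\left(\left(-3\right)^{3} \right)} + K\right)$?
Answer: $41580$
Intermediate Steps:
$- 108 \left(M{\left(\left(-3\right)^{3} \right)} + K\right) = - 108 \left(-18 - 367\right) = \left(-108\right) \left(-385\right) = 41580$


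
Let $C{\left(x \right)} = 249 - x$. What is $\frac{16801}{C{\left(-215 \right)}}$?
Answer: $\frac{16801}{464} \approx 36.209$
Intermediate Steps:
$\frac{16801}{C{\left(-215 \right)}} = \frac{16801}{249 - -215} = \frac{16801}{249 + 215} = \frac{16801}{464}$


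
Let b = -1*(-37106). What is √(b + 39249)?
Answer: √76355 ≈ 276.32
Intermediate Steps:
b = 37106
√(b + 39249) = √(37106 + 39249) = √76355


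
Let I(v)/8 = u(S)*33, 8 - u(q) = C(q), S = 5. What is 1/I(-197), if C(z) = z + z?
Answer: -1/528 ≈ -0.0018939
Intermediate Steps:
C(z) = 2*z
u(q) = 8 - 2*q
I(v) = -528 (I(v) = 8*((8 - 2*5)*33) = 8*((8 - 10)*33) = 8*(-2*33) = 8*(-66) = -528)
1/I(-197) = 1/(-528) = -1/528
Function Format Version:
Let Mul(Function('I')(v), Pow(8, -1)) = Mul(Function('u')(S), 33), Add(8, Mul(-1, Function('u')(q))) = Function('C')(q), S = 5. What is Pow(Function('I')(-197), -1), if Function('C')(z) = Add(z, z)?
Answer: Rational(-1, 528) ≈ -0.0018939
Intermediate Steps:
Function('C')(z) = Mul(2, z)
Function('u')(q) = Add(8, Mul(-2, q)) (Function('u')(q) = Add(8, Mul(-1, Mul(2, q))) = Add(8, Mul(-2, q)))
Function('I')(v) = -528 (Function('I')(v) = Mul(8, Mul(Add(8, Mul(-2, 5)), 33)) = Mul(8, Mul(Add(8, -10), 33)) = Mul(8, Mul(-2, 33)) = Mul(8, -66) = -528)
Pow(Function('I')(-197), -1) = Pow(-528, -1) = Rational(-1, 528)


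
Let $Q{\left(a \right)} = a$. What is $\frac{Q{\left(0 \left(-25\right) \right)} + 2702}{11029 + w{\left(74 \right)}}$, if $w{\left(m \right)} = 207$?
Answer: $\frac{1351}{5618} \approx 0.24048$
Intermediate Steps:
$\frac{Q{\left(0 \left(-25\right) \right)} + 2702}{11029 + w{\left(74 \right)}} = \frac{0 \left(-25\right) + 2702}{11029 + 207} = \frac{0 + 2702}{11236} = 2702 \cdot \frac{1}{11236} = \frac{1351}{5618}$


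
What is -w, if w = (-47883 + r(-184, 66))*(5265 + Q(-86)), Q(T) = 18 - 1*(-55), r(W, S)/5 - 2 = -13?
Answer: 255893044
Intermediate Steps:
r(W, S) = -55 (r(W, S) = 10 + 5*(-13) = 10 - 65 = -55)
Q(T) = 73 (Q(T) = 18 + 55 = 73)
w = -255893044 (w = (-47883 - 55)*(5265 + 73) = -47938*5338 = -255893044)
-w = -1*(-255893044) = 255893044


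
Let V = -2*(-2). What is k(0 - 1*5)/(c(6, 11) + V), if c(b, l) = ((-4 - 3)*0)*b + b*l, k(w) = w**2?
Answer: 5/14 ≈ 0.35714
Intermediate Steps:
c(b, l) = b*l (c(b, l) = (-7*0)*b + b*l = 0*b + b*l = 0 + b*l = b*l)
V = 4
k(0 - 1*5)/(c(6, 11) + V) = (0 - 1*5)**2/(6*11 + 4) = (0 - 5)**2/(66 + 4) = (-5)**2/70 = (1/70)*25 = 5/14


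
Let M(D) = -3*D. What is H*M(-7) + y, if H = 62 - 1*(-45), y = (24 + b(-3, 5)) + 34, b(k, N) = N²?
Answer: 2330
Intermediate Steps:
y = 83 (y = (24 + 5²) + 34 = (24 + 25) + 34 = 49 + 34 = 83)
H = 107 (H = 62 + 45 = 107)
H*M(-7) + y = 107*(-3*(-7)) + 83 = 107*21 + 83 = 2247 + 83 = 2330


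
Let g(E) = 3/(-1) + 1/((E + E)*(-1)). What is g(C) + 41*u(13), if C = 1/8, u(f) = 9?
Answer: 362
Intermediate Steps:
C = ⅛ (C = 1*(⅛) = ⅛ ≈ 0.12500)
g(E) = -3 - 1/(2*E) (g(E) = 3*(-1) - 1/(2*E) = -3 + (1/(2*E))*(-1) = -3 - 1/(2*E))
g(C) + 41*u(13) = (-3 - 1/(2*⅛)) + 41*9 = (-3 - ½*8) + 369 = (-3 - 4) + 369 = -7 + 369 = 362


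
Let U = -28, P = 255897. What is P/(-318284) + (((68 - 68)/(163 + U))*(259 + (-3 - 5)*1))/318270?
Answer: -255897/318284 ≈ -0.80399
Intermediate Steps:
P/(-318284) + (((68 - 68)/(163 + U))*(259 + (-3 - 5)*1))/318270 = 255897/(-318284) + (((68 - 68)/(163 - 28))*(259 + (-3 - 5)*1))/318270 = 255897*(-1/318284) + ((0/135)*(259 - 8*1))*(1/318270) = -255897/318284 + ((0*(1/135))*(259 - 8))*(1/318270) = -255897/318284 + (0*251)*(1/318270) = -255897/318284 + 0*(1/318270) = -255897/318284 + 0 = -255897/318284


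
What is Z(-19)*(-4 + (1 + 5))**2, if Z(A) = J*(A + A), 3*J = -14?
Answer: 2128/3 ≈ 709.33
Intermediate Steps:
J = -14/3 (J = (1/3)*(-14) = -14/3 ≈ -4.6667)
Z(A) = -28*A/3 (Z(A) = -14*(A + A)/3 = -28*A/3)
Z(-19)*(-4 + (1 + 5))**2 = (-28/3*(-19))*(-4 + (1 + 5))**2 = 532*(-4 + 6)**2/3 = (532/3)*2**2 = (532/3)*4 = 2128/3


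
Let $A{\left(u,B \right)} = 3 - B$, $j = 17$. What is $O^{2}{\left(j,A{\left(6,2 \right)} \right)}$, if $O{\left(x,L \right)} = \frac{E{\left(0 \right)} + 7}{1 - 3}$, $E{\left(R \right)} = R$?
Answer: $\frac{49}{4} \approx 12.25$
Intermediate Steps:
$O{\left(x,L \right)} = - \frac{7}{2}$ ($O{\left(x,L \right)} = \frac{0 + 7}{1 - 3} = \frac{7}{-2} = 7 \left(- \frac{1}{2}\right) = - \frac{7}{2}$)
$O^{2}{\left(j,A{\left(6,2 \right)} \right)} = \left(- \frac{7}{2}\right)^{2} = \frac{49}{4}$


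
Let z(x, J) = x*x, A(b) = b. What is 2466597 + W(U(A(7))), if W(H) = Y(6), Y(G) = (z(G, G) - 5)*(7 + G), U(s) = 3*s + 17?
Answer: 2467000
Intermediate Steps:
z(x, J) = x**2
U(s) = 17 + 3*s
Y(G) = (-5 + G**2)*(7 + G) (Y(G) = (G**2 - 5)*(7 + G) = (-5 + G**2)*(7 + G))
W(H) = 403 (W(H) = -35 + 6**3 - 5*6 + 7*6**2 = -35 + 216 - 30 + 7*36 = -35 + 216 - 30 + 252 = 403)
2466597 + W(U(A(7))) = 2466597 + 403 = 2467000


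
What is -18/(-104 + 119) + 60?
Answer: 294/5 ≈ 58.800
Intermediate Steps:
-18/(-104 + 119) + 60 = -18/15 + 60 = (1/15)*(-18) + 60 = -6/5 + 60 = 294/5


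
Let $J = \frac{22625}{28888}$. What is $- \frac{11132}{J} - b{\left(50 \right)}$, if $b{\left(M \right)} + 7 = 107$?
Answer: $- \frac{323843716}{22625} \approx -14314.0$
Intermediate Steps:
$J = \frac{22625}{28888}$ ($J = 22625 \cdot \frac{1}{28888} = \frac{22625}{28888} \approx 0.7832$)
$b{\left(M \right)} = 100$ ($b{\left(M \right)} = -7 + 107 = 100$)
$- \frac{11132}{J} - b{\left(50 \right)} = - \frac{11132}{\frac{22625}{28888}} - 100 = \left(-11132\right) \frac{28888}{22625} - 100 = - \frac{321581216}{22625} - 100 = - \frac{323843716}{22625}$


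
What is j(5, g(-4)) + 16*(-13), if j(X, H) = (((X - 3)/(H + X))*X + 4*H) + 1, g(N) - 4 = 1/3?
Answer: -7921/42 ≈ -188.60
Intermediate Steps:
g(N) = 13/3 (g(N) = 4 + 1/3 = 4 + ⅓ = 13/3)
j(X, H) = 1 + 4*H + X*(-3 + X)/(H + X) (j(X, H) = (((-3 + X)/(H + X))*X + 4*H) + 1 = (X*(-3 + X)/(H + X) + 4*H) + 1 = (4*H + X*(-3 + X)/(H + X)) + 1 = 1 + 4*H + X*(-3 + X)/(H + X))
j(5, g(-4)) + 16*(-13) = (13/3 + 5² - 2*5 + 4*(13/3)² + 4*(13/3)*5)/(13/3 + 5) + 16*(-13) = (13/3 + 25 - 10 + 4*(169/9) + 260/3)/(28/3) - 208 = 3*(13/3 + 25 - 10 + 676/9 + 260/3)/28 - 208 = (3/28)*(1630/9) - 208 = 815/42 - 208 = -7921/42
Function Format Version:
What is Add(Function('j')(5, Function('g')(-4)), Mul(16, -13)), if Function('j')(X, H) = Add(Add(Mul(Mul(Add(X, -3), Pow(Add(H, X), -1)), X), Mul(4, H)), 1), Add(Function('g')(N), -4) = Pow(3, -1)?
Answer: Rational(-7921, 42) ≈ -188.60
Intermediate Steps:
Function('g')(N) = Rational(13, 3) (Function('g')(N) = Add(4, Pow(3, -1)) = Add(4, Rational(1, 3)) = Rational(13, 3))
Function('j')(X, H) = Add(1, Mul(4, H), Mul(X, Pow(Add(H, X), -1), Add(-3, X))) (Function('j')(X, H) = Add(Add(Mul(Mul(Add(-3, X), Pow(Add(H, X), -1)), X), Mul(4, H)), 1) = Add(Add(Mul(Mul(Pow(Add(H, X), -1), Add(-3, X)), X), Mul(4, H)), 1) = Add(Add(Mul(X, Pow(Add(H, X), -1), Add(-3, X)), Mul(4, H)), 1) = Add(Add(Mul(4, H), Mul(X, Pow(Add(H, X), -1), Add(-3, X))), 1) = Add(1, Mul(4, H), Mul(X, Pow(Add(H, X), -1), Add(-3, X))))
Add(Function('j')(5, Function('g')(-4)), Mul(16, -13)) = Add(Mul(Pow(Add(Rational(13, 3), 5), -1), Add(Rational(13, 3), Pow(5, 2), Mul(-2, 5), Mul(4, Pow(Rational(13, 3), 2)), Mul(4, Rational(13, 3), 5))), Mul(16, -13)) = Add(Mul(Pow(Rational(28, 3), -1), Add(Rational(13, 3), 25, -10, Mul(4, Rational(169, 9)), Rational(260, 3))), -208) = Add(Mul(Rational(3, 28), Add(Rational(13, 3), 25, -10, Rational(676, 9), Rational(260, 3))), -208) = Add(Mul(Rational(3, 28), Rational(1630, 9)), -208) = Add(Rational(815, 42), -208) = Rational(-7921, 42)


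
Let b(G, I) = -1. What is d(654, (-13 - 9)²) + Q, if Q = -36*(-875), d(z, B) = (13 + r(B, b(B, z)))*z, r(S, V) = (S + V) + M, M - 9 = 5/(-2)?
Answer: 360135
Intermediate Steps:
M = 13/2 (M = 9 + 5/(-2) = 9 + 5*(-½) = 9 - 5/2 = 13/2 ≈ 6.5000)
r(S, V) = 13/2 + S + V (r(S, V) = (S + V) + 13/2 = 13/2 + S + V)
d(z, B) = z*(37/2 + B) (d(z, B) = (13 + (13/2 + B - 1))*z = (13 + (11/2 + B))*z = (37/2 + B)*z = z*(37/2 + B))
Q = 31500
d(654, (-13 - 9)²) + Q = (½)*654*(37 + 2*(-13 - 9)²) + 31500 = (½)*654*(37 + 2*(-22)²) + 31500 = (½)*654*(37 + 2*484) + 31500 = (½)*654*(37 + 968) + 31500 = (½)*654*1005 + 31500 = 328635 + 31500 = 360135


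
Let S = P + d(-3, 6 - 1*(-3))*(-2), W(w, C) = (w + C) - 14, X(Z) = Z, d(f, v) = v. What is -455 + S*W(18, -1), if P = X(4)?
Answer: -497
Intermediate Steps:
P = 4
W(w, C) = -14 + C + w (W(w, C) = (C + w) - 14 = -14 + C + w)
S = -14 (S = 4 + (6 - 1*(-3))*(-2) = 4 + (6 + 3)*(-2) = 4 + 9*(-2) = 4 - 18 = -14)
-455 + S*W(18, -1) = -455 - 14*(-14 - 1 + 18) = -455 - 14*3 = -455 - 42 = -497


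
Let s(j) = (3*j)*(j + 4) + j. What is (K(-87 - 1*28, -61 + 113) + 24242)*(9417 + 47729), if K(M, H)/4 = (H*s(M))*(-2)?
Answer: -906257727148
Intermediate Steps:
s(j) = j + 3*j*(4 + j) (s(j) = (3*j)*(4 + j) + j = 3*j*(4 + j) + j = j + 3*j*(4 + j))
K(M, H) = -8*H*M*(13 + 3*M) (K(M, H) = 4*((H*(M*(13 + 3*M)))*(-2)) = 4*((H*M*(13 + 3*M))*(-2)) = 4*(-2*H*M*(13 + 3*M)) = -8*H*M*(13 + 3*M))
(K(-87 - 1*28, -61 + 113) + 24242)*(9417 + 47729) = (-8*(-61 + 113)*(-87 - 1*28)*(13 + 3*(-87 - 1*28)) + 24242)*(9417 + 47729) = (-8*52*(-87 - 28)*(13 + 3*(-87 - 28)) + 24242)*57146 = (-8*52*(-115)*(13 + 3*(-115)) + 24242)*57146 = (-8*52*(-115)*(13 - 345) + 24242)*57146 = (-8*52*(-115)*(-332) + 24242)*57146 = (-15882880 + 24242)*57146 = -15858638*57146 = -906257727148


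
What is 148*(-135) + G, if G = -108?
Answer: -20088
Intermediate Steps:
148*(-135) + G = 148*(-135) - 108 = -19980 - 108 = -20088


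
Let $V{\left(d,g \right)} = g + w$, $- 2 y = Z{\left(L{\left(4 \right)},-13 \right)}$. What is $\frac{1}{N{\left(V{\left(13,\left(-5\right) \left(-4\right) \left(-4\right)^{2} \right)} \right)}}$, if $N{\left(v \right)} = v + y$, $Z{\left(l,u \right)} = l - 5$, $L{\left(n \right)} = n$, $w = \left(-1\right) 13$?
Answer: $\frac{2}{615} \approx 0.003252$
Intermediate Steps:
$w = -13$
$Z{\left(l,u \right)} = -5 + l$
$y = \frac{1}{2}$ ($y = - \frac{-5 + 4}{2} = \left(- \frac{1}{2}\right) \left(-1\right) = \frac{1}{2} \approx 0.5$)
$V{\left(d,g \right)} = -13 + g$ ($V{\left(d,g \right)} = g - 13 = -13 + g$)
$N{\left(v \right)} = \frac{1}{2} + v$ ($N{\left(v \right)} = v + \frac{1}{2} = \frac{1}{2} + v$)
$\frac{1}{N{\left(V{\left(13,\left(-5\right) \left(-4\right) \left(-4\right)^{2} \right)} \right)}} = \frac{1}{\frac{1}{2} - \left(13 - \left(-5\right) \left(-4\right) \left(-4\right)^{2}\right)} = \frac{1}{\frac{1}{2} + \left(-13 + 20 \cdot 16\right)} = \frac{1}{\frac{1}{2} + \left(-13 + 320\right)} = \frac{1}{\frac{1}{2} + 307} = \frac{1}{\frac{615}{2}} = \frac{2}{615}$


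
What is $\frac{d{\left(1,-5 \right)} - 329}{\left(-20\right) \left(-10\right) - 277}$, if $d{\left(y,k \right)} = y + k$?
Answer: $\frac{333}{77} \approx 4.3247$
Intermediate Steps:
$d{\left(y,k \right)} = k + y$
$\frac{d{\left(1,-5 \right)} - 329}{\left(-20\right) \left(-10\right) - 277} = \frac{\left(-5 + 1\right) - 329}{\left(-20\right) \left(-10\right) - 277} = \frac{-4 - 329}{200 - 277} = - \frac{333}{-77} = \left(-333\right) \left(- \frac{1}{77}\right) = \frac{333}{77}$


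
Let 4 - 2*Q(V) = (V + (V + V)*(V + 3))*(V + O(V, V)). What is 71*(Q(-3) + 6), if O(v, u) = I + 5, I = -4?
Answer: 355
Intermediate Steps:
O(v, u) = 1 (O(v, u) = -4 + 5 = 1)
Q(V) = 2 - (1 + V)*(V + 2*V*(3 + V))/2 (Q(V) = 2 - (V + (V + V)*(V + 3))*(V + 1)/2 = 2 - (V + (2*V)*(3 + V))*(1 + V)/2 = 2 - (V + 2*V*(3 + V))*(1 + V)/2 = 2 - (1 + V)*(V + 2*V*(3 + V))/2)
71*(Q(-3) + 6) = 71*((2 - 1*(-3)**3 - 9/2*(-3)**2 - 7/2*(-3)) + 6) = 71*((2 - 1*(-27) - 9/2*9 + 21/2) + 6) = 71*((2 + 27 - 81/2 + 21/2) + 6) = 71*(-1 + 6) = 71*5 = 355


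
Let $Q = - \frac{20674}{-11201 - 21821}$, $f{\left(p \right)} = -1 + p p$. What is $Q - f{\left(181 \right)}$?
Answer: $- \frac{540890023}{16511} \approx -32759.0$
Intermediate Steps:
$f{\left(p \right)} = -1 + p^{2}$
$Q = \frac{10337}{16511}$ ($Q = - \frac{20674}{-33022} = \left(-20674\right) \left(- \frac{1}{33022}\right) = \frac{10337}{16511} \approx 0.62607$)
$Q - f{\left(181 \right)} = \frac{10337}{16511} - \left(-1 + 181^{2}\right) = \frac{10337}{16511} - \left(-1 + 32761\right) = \frac{10337}{16511} - 32760 = - \frac{540890023}{16511}$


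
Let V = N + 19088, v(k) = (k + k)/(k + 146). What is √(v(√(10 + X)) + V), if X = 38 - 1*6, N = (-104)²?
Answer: √(4365984 + 29906*√42)/√(146 + √42) ≈ 172.93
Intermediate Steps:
N = 10816
X = 32 (X = 38 - 6 = 32)
v(k) = 2*k/(146 + k) (v(k) = (2*k)/(146 + k) = 2*k/(146 + k))
V = 29904 (V = 10816 + 19088 = 29904)
√(v(√(10 + X)) + V) = √(2*√(10 + 32)/(146 + √(10 + 32)) + 29904) = √(2*√42/(146 + √42) + 29904) = √(29904 + 2*√42/(146 + √42))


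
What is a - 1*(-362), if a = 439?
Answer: 801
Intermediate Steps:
a - 1*(-362) = 439 - 1*(-362) = 439 + 362 = 801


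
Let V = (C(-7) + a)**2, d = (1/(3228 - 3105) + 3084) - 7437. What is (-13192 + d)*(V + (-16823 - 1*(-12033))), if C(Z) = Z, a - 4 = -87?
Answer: -7143092540/123 ≈ -5.8074e+7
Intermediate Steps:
a = -83 (a = 4 - 87 = -83)
d = -535418/123 (d = (1/123 + 3084) - 7437 = 379333/123 - 7437 = -535418/123 ≈ -4353.0)
V = 8100 (V = (-7 - 83)**2 = (-90)**2 = 8100)
(-13192 + d)*(V + (-16823 - 1*(-12033))) = (-13192 - 535418/123)*(8100 + (-16823 - 1*(-12033))) = -2158034*(8100 + (-16823 + 12033))/123 = -2158034*(8100 - 4790)/123 = -2158034/123*3310 = -7143092540/123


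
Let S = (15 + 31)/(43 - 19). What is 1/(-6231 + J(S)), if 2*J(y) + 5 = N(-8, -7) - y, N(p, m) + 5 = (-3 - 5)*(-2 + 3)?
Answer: -24/149783 ≈ -0.00016023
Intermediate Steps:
N(p, m) = -13 (N(p, m) = -5 + (-3 - 5)*(-2 + 3) = -5 - 8*1 = -5 - 8 = -13)
S = 23/12 (S = 46/24 = 46*(1/24) = 23/12 ≈ 1.9167)
J(y) = -9 - y/2 (J(y) = -5/2 + (-13 - y)/2 = -5/2 + (-13/2 - y/2) = -9 - y/2)
1/(-6231 + J(S)) = 1/(-6231 + (-9 - 1/2*23/12)) = 1/(-6231 + (-9 - 23/24)) = 1/(-6231 - 239/24) = 1/(-149783/24) = -24/149783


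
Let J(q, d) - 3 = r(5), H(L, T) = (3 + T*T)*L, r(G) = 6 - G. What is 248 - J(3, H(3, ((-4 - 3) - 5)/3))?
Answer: 244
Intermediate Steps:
H(L, T) = L*(3 + T²) (H(L, T) = (3 + T²)*L = L*(3 + T²))
J(q, d) = 4 (J(q, d) = 3 + (6 - 1*5) = 3 + (6 - 5) = 3 + 1 = 4)
248 - J(3, H(3, ((-4 - 3) - 5)/3)) = 248 - 1*4 = 248 - 4 = 244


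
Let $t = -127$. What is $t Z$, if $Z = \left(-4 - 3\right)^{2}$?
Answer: $-6223$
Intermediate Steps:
$Z = 49$ ($Z = \left(-7\right)^{2} = 49$)
$t Z = \left(-127\right) 49 = -6223$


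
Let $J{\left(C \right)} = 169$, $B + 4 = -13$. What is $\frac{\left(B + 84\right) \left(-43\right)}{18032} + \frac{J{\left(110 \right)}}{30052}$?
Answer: $- \frac{20883101}{135474416} \approx -0.15415$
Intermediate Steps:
$B = -17$ ($B = -4 - 13 = -17$)
$\frac{\left(B + 84\right) \left(-43\right)}{18032} + \frac{J{\left(110 \right)}}{30052} = \frac{\left(-17 + 84\right) \left(-43\right)}{18032} + \frac{169}{30052} = 67 \left(-43\right) \frac{1}{18032} + 169 \cdot \frac{1}{30052} = \left(-2881\right) \frac{1}{18032} + \frac{169}{30052} = - \frac{2881}{18032} + \frac{169}{30052} = - \frac{20883101}{135474416}$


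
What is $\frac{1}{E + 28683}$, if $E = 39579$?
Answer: $\frac{1}{68262} \approx 1.4649 \cdot 10^{-5}$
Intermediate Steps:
$\frac{1}{E + 28683} = \frac{1}{39579 + 28683} = \frac{1}{68262}$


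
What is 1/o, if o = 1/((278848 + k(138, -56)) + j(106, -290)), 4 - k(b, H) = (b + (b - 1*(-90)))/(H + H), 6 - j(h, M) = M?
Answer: 15632471/56 ≈ 2.7915e+5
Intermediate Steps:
j(h, M) = 6 - M
k(b, H) = 4 - (90 + 2*b)/(2*H) (k(b, H) = 4 - (b + (b - 1*(-90)))/(H + H) = 4 - (b + (b + 90))/(2*H) = 4 - (b + (90 + b))*1/(2*H) = 4 - (90 + 2*b)*1/(2*H) = 4 - (90 + 2*b)/(2*H))
o = 56/15632471 (o = 1/((278848 + (-45 - 1*138 + 4*(-56))/(-56)) + (6 - 1*(-290))) = 1/((278848 - (-45 - 138 - 224)/56) + (6 + 290)) = 1/((278848 - 1/56*(-407)) + 296) = 1/((278848 + 407/56) + 296) = 1/(15615895/56 + 296) = 1/(15632471/56) = 56/15632471 ≈ 3.5823e-6)
1/o = 1/(56/15632471) = 15632471/56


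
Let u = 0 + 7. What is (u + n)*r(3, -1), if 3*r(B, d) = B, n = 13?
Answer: 20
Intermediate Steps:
u = 7
r(B, d) = B/3
(u + n)*r(3, -1) = (7 + 13)*((⅓)*3) = 20*1 = 20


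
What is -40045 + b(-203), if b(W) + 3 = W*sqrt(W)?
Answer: -40048 - 203*I*sqrt(203) ≈ -40048.0 - 2892.3*I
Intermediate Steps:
b(W) = -3 + W**(3/2) (b(W) = -3 + W*sqrt(W) = -3 + W**(3/2))
-40045 + b(-203) = -40045 + (-3 + (-203)**(3/2)) = -40045 + (-3 - 203*I*sqrt(203)) = -40048 - 203*I*sqrt(203)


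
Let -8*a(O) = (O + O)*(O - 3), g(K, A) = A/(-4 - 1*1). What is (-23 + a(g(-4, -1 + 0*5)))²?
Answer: 1306449/2500 ≈ 522.58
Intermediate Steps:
g(K, A) = -A/5 (g(K, A) = A/(-4 - 1) = A/(-5) = A*(-⅕) = -A/5)
a(O) = -O*(-3 + O)/4 (a(O) = -(O + O)*(O - 3)/8 = -2*O*(-3 + O)/8 = -O*(-3 + O)/4)
(-23 + a(g(-4, -1 + 0*5)))² = (-23 + (-(-1 + 0*5)/5)*(3 - (-1)*(-1 + 0*5)/5)/4)² = (-23 + (-(-1 + 0)/5)*(3 - (-1)*(-1 + 0)/5)/4)² = (-23 + (-⅕*(-1))*(3 - (-1)*(-1)/5)/4)² = (-23 + (¼)*(⅕)*(3 - 1*⅕))² = (-23 + (¼)*(⅕)*(3 - ⅕))² = (-23 + (¼)*(⅕)*(14/5))² = (-23 + 7/50)² = (-1143/50)² = 1306449/2500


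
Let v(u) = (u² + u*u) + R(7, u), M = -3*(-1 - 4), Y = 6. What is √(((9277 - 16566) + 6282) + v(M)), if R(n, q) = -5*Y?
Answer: I*√587 ≈ 24.228*I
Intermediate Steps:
R(n, q) = -30 (R(n, q) = -5*6 = -30)
M = 15 (M = -3*(-5) = 15)
v(u) = -30 + 2*u² (v(u) = (u² + u*u) - 30 = (u² + u²) - 30 = 2*u² - 30 = -30 + 2*u²)
√(((9277 - 16566) + 6282) + v(M)) = √(((9277 - 16566) + 6282) + (-30 + 2*15²)) = √((-7289 + 6282) + (-30 + 2*225)) = √(-1007 + (-30 + 450)) = √(-1007 + 420) = √(-587) = I*√587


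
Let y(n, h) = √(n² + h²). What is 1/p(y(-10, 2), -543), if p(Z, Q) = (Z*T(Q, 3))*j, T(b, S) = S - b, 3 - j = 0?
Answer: √26/85176 ≈ 5.9864e-5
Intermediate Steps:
j = 3 (j = 3 - 1*0 = 3 + 0 = 3)
y(n, h) = √(h² + n²)
p(Z, Q) = 3*Z*(3 - Q) (p(Z, Q) = (Z*(3 - Q))*3 = 3*Z*(3 - Q))
1/p(y(-10, 2), -543) = 1/(3*√(2² + (-10)²)*(3 - 1*(-543))) = 1/(3*√(4 + 100)*(3 + 543)) = 1/(3*√104*546) = 1/(3*(2*√26)*546) = 1/(3276*√26) = √26/85176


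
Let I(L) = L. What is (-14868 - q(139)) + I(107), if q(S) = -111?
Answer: -14650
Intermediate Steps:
(-14868 - q(139)) + I(107) = (-14868 - 1*(-111)) + 107 = (-14868 + 111) + 107 = -14757 + 107 = -14650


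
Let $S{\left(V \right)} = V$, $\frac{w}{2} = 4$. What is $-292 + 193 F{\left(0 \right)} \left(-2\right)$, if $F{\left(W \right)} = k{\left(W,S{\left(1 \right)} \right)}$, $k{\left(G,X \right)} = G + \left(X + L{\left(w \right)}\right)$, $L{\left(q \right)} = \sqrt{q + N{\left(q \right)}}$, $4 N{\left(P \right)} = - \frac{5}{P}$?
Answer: $-678 - \frac{193 \sqrt{502}}{4} \approx -1759.1$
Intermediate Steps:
$N{\left(P \right)} = - \frac{5}{4 P}$ ($N{\left(P \right)} = \frac{\left(-5\right) \frac{1}{P}}{4} = - \frac{5}{4 P}$)
$w = 8$ ($w = 2 \cdot 4 = 8$)
$L{\left(q \right)} = \sqrt{q - \frac{5}{4 q}}$
$k{\left(G,X \right)} = G + X + \frac{\sqrt{502}}{8}$ ($k{\left(G,X \right)} = G + \left(X + \frac{\sqrt{- \frac{5}{8} + 4 \cdot 8}}{2}\right) = G + \left(X + \frac{\sqrt{\left(-5\right) \frac{1}{8} + 32}}{2}\right) = G + \left(X + \frac{\sqrt{- \frac{5}{8} + 32}}{2}\right) = G + \left(X + \frac{\sqrt{\frac{251}{8}}}{2}\right) = G + \left(X + \frac{\frac{1}{4} \sqrt{502}}{2}\right) = G + \left(X + \frac{\sqrt{502}}{8}\right) = G + X + \frac{\sqrt{502}}{8}$)
$F{\left(W \right)} = 1 + W + \frac{\sqrt{502}}{8}$ ($F{\left(W \right)} = W + 1 + \frac{\sqrt{502}}{8} = 1 + W + \frac{\sqrt{502}}{8}$)
$-292 + 193 F{\left(0 \right)} \left(-2\right) = -292 + 193 \left(1 + 0 + \frac{\sqrt{502}}{8}\right) \left(-2\right) = -292 + 193 \left(1 + \frac{\sqrt{502}}{8}\right) \left(-2\right) = -292 + 193 \left(-2 - \frac{\sqrt{502}}{4}\right) = -292 - \left(386 + \frac{193 \sqrt{502}}{4}\right) = -678 - \frac{193 \sqrt{502}}{4}$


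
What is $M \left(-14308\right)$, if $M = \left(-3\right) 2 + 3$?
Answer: $42924$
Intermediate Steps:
$M = -3$ ($M = -6 + 3 = -3$)
$M \left(-14308\right) = \left(-3\right) \left(-14308\right) = 42924$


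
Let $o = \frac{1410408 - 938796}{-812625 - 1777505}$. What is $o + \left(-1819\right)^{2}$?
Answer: $\frac{4285060328659}{1295065} \approx 3.3088 \cdot 10^{6}$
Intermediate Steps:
$o = - \frac{235806}{1295065}$ ($o = \frac{471612}{-2590130} = 471612 \left(- \frac{1}{2590130}\right) = - \frac{235806}{1295065} \approx -0.18208$)
$o + \left(-1819\right)^{2} = - \frac{235806}{1295065} + \left(-1819\right)^{2} = - \frac{235806}{1295065} + 3308761 = \frac{4285060328659}{1295065}$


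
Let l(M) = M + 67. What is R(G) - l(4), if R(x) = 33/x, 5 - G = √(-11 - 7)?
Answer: -2888/43 + 99*I*√2/43 ≈ -67.163 + 3.256*I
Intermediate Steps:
G = 5 - 3*I*√2 (G = 5 - √(-11 - 7) = 5 - √(-18) = 5 - 3*I*√2 ≈ 5.0 - 4.2426*I)
l(M) = 67 + M
R(G) - l(4) = 33/(5 - 3*I*√2) - (67 + 4) = 33/(5 - 3*I*√2) - 1*71 = 33/(5 - 3*I*√2) - 71 = -71 + 33/(5 - 3*I*√2)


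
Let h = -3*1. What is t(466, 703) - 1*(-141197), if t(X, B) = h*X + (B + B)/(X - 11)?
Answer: 63609951/455 ≈ 1.3980e+5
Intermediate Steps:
h = -3
t(X, B) = -3*X + 2*B/(-11 + X) (t(X, B) = -3*X + (B + B)/(X - 11) = -3*X + (2*B)/(-11 + X) = -3*X + 2*B/(-11 + X))
t(466, 703) - 1*(-141197) = (-3*466² + 2*703 + 33*466)/(-11 + 466) - 1*(-141197) = (-3*217156 + 1406 + 15378)/455 + 141197 = (-651468 + 1406 + 15378)/455 + 141197 = (1/455)*(-634684) + 141197 = -634684/455 + 141197 = 63609951/455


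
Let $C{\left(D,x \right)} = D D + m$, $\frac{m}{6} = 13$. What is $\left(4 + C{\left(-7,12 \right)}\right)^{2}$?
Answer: $17161$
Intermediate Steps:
$m = 78$ ($m = 6 \cdot 13 = 78$)
$C{\left(D,x \right)} = 78 + D^{2}$ ($C{\left(D,x \right)} = D D + 78 = D^{2} + 78 = 78 + D^{2}$)
$\left(4 + C{\left(-7,12 \right)}\right)^{2} = \left(4 + \left(78 + \left(-7\right)^{2}\right)\right)^{2} = \left(4 + \left(78 + 49\right)\right)^{2} = \left(4 + 127\right)^{2} = 131^{2} = 17161$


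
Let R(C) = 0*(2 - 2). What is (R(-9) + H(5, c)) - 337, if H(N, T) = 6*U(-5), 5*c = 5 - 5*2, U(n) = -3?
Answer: -355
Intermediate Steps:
c = -1 (c = (5 - 5*2)/5 = (5 - 10)/5 = (⅕)*(-5) = -1)
R(C) = 0 (R(C) = 0*0 = 0)
H(N, T) = -18 (H(N, T) = 6*(-3) = -18)
(R(-9) + H(5, c)) - 337 = (0 - 18) - 337 = -18 - 337 = -355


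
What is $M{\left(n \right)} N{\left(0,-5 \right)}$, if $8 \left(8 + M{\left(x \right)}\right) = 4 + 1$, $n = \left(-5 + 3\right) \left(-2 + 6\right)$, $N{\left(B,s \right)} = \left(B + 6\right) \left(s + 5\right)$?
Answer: $0$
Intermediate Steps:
$N{\left(B,s \right)} = \left(5 + s\right) \left(6 + B\right)$ ($N{\left(B,s \right)} = \left(6 + B\right) \left(5 + s\right) = \left(5 + s\right) \left(6 + B\right)$)
$n = -8$ ($n = \left(-2\right) 4 = -8$)
$M{\left(x \right)} = - \frac{59}{8}$ ($M{\left(x \right)} = -8 + \frac{4 + 1}{8} = -8 + \frac{1}{8} \cdot 5 = -8 + \frac{5}{8} = - \frac{59}{8}$)
$M{\left(n \right)} N{\left(0,-5 \right)} = - \frac{59 \left(30 + 5 \cdot 0 + 6 \left(-5\right) + 0 \left(-5\right)\right)}{8} = - \frac{59 \left(30 + 0 - 30 + 0\right)}{8} = \left(- \frac{59}{8}\right) 0 = 0$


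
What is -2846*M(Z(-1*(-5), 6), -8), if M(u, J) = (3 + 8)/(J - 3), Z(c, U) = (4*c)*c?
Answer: 2846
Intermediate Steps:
Z(c, U) = 4*c²
M(u, J) = 11/(-3 + J)
-2846*M(Z(-1*(-5), 6), -8) = -31306/(-3 - 8) = -31306/(-11) = -31306*(-1)/11 = -2846*(-1) = 2846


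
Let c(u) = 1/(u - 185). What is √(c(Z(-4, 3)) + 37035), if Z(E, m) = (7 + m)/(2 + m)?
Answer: 2*√310066233/183 ≈ 192.44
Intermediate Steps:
Z(E, m) = (7 + m)/(2 + m)
c(u) = 1/(-185 + u)
√(c(Z(-4, 3)) + 37035) = √(1/(-185 + (7 + 3)/(2 + 3)) + 37035) = √(1/(-185 + 10/5) + 37035) = √(1/(-185 + (⅕)*10) + 37035) = √(1/(-185 + 2) + 37035) = √(1/(-183) + 37035) = √(-1/183 + 37035) = √(6777404/183) = 2*√310066233/183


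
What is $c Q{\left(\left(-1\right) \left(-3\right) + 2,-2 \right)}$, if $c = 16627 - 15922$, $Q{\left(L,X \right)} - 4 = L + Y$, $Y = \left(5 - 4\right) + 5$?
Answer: $10575$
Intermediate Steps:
$Y = 6$ ($Y = \left(5 - 4\right) + 5 = 1 + 5 = 6$)
$Q{\left(L,X \right)} = 10 + L$ ($Q{\left(L,X \right)} = 4 + \left(L + 6\right) = 4 + \left(6 + L\right) = 10 + L$)
$c = 705$ ($c = 16627 - 15922 = 705$)
$c Q{\left(\left(-1\right) \left(-3\right) + 2,-2 \right)} = 705 \left(10 + \left(\left(-1\right) \left(-3\right) + 2\right)\right) = 705 \left(10 + \left(3 + 2\right)\right) = 705 \left(10 + 5\right) = 705 \cdot 15 = 10575$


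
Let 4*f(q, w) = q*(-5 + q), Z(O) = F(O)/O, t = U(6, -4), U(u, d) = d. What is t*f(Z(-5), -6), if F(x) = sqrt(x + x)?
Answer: 2/5 - I*sqrt(10) ≈ 0.4 - 3.1623*I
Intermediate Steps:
F(x) = sqrt(2)*sqrt(x) (F(x) = sqrt(2*x) = sqrt(2)*sqrt(x))
t = -4
Z(O) = sqrt(2)/sqrt(O) (Z(O) = (sqrt(2)*sqrt(O))/O = sqrt(2)/sqrt(O))
f(q, w) = q*(-5 + q)/4 (f(q, w) = (q*(-5 + q))/4 = q*(-5 + q)/4)
t*f(Z(-5), -6) = -sqrt(2)/sqrt(-5)*(-5 + sqrt(2)/sqrt(-5)) = -sqrt(2)*(-I*sqrt(5)/5)*(-5 + sqrt(2)*(-I*sqrt(5)/5)) = -(-I*sqrt(10)/5)*(-5 - I*sqrt(10)/5) = -(-1)*I*sqrt(10)*(-5 - I*sqrt(10)/5)/5 = I*sqrt(10)*(-5 - I*sqrt(10)/5)/5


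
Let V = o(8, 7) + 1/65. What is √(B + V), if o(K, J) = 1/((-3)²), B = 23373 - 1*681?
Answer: √862868110/195 ≈ 150.64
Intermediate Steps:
B = 22692 (B = 23373 - 681 = 22692)
o(K, J) = ⅑ (o(K, J) = 1/9 = ⅑)
V = 74/585 (V = ⅑ + 1/65 = 74/585 ≈ 0.12650)
√(B + V) = √(22692 + 74/585) = √(13274894/585) = √862868110/195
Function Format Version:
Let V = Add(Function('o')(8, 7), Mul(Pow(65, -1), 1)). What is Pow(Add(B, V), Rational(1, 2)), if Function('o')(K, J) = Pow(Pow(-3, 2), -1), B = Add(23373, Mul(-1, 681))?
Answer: Mul(Rational(1, 195), Pow(862868110, Rational(1, 2))) ≈ 150.64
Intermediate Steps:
B = 22692 (B = Add(23373, -681) = 22692)
Function('o')(K, J) = Rational(1, 9) (Function('o')(K, J) = Pow(9, -1) = Rational(1, 9))
V = Rational(74, 585) (V = Add(Rational(1, 9), Mul(Pow(65, -1), 1)) = Add(Rational(1, 9), Mul(Rational(1, 65), 1)) = Add(Rational(1, 9), Rational(1, 65)) = Rational(74, 585) ≈ 0.12650)
Pow(Add(B, V), Rational(1, 2)) = Pow(Add(22692, Rational(74, 585)), Rational(1, 2)) = Pow(Rational(13274894, 585), Rational(1, 2)) = Mul(Rational(1, 195), Pow(862868110, Rational(1, 2)))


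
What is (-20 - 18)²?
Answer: 1444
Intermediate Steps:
(-20 - 18)² = (-38)² = 1444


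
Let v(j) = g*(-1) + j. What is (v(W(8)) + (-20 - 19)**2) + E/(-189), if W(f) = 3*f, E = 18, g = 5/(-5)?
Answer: 32464/21 ≈ 1545.9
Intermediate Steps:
g = -1 (g = 5*(-1/5) = -1)
v(j) = 1 + j (v(j) = -1*(-1) + j = 1 + j)
(v(W(8)) + (-20 - 19)**2) + E/(-189) = ((1 + 3*8) + (-20 - 19)**2) + 18/(-189) = ((1 + 24) + (-39)**2) - 1/189*18 = (25 + 1521) - 2/21 = 1546 - 2/21 = 32464/21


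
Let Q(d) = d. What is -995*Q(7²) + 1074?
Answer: -47681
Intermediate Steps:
-995*Q(7²) + 1074 = -995*7² + 1074 = -995*49 + 1074 = -48755 + 1074 = -47681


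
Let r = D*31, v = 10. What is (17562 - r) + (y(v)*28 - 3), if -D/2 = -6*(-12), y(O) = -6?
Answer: 21855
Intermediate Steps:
D = -144 (D = -(-12)*(-12) = -2*72 = -144)
r = -4464 (r = -144*31 = -4464)
(17562 - r) + (y(v)*28 - 3) = (17562 - 1*(-4464)) + (-6*28 - 3) = (17562 + 4464) + (-168 - 3) = 22026 - 171 = 21855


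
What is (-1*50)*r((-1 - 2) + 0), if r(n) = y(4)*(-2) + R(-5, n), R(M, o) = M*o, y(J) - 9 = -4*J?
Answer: -1450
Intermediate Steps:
y(J) = 9 - 4*J
r(n) = 14 - 5*n (r(n) = (9 - 4*4)*(-2) - 5*n = (9 - 16)*(-2) - 5*n = -7*(-2) - 5*n = 14 - 5*n)
(-1*50)*r((-1 - 2) + 0) = (-1*50)*(14 - 5*((-1 - 2) + 0)) = -50*(14 - 5*(-3 + 0)) = -50*(14 - 5*(-3)) = -50*(14 + 15) = -50*29 = -1450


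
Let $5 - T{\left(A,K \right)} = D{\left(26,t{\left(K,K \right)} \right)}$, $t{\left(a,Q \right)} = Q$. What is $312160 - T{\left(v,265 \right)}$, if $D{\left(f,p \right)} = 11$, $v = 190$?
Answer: $312166$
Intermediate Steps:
$T{\left(A,K \right)} = -6$ ($T{\left(A,K \right)} = 5 - 11 = -6$)
$312160 - T{\left(v,265 \right)} = 312160 - -6 = 312160 + 6 = 312166$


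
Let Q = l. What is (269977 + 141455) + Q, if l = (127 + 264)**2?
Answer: 564313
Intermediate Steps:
l = 152881 (l = 391**2 = 152881)
Q = 152881
(269977 + 141455) + Q = (269977 + 141455) + 152881 = 411432 + 152881 = 564313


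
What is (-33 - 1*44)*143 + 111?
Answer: -10900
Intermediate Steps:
(-33 - 1*44)*143 + 111 = (-33 - 44)*143 + 111 = -77*143 + 111 = -11011 + 111 = -10900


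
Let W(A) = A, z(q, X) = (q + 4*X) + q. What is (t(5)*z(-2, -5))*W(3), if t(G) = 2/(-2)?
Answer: 72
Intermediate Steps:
z(q, X) = 2*q + 4*X
t(G) = -1 (t(G) = 2*(-½) = -1)
(t(5)*z(-2, -5))*W(3) = -(2*(-2) + 4*(-5))*3 = -(-4 - 20)*3 = -1*(-24)*3 = 24*3 = 72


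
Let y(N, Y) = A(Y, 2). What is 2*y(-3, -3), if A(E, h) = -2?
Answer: -4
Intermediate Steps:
y(N, Y) = -2
2*y(-3, -3) = 2*(-2) = -4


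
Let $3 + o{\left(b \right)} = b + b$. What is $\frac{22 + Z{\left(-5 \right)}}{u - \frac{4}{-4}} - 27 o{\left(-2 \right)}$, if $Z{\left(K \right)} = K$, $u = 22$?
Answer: $\frac{4364}{23} \approx 189.74$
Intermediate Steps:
$o{\left(b \right)} = -3 + 2 b$ ($o{\left(b \right)} = -3 + \left(b + b\right) = -3 + 2 b$)
$\frac{22 + Z{\left(-5 \right)}}{u - \frac{4}{-4}} - 27 o{\left(-2 \right)} = \frac{22 - 5}{22 - \frac{4}{-4}} - 27 \left(-3 + 2 \left(-2\right)\right) = \frac{17}{22 - -1} - 27 \left(-3 - 4\right) = \frac{17}{22 + 1} - -189 = \frac{17}{23} + 189 = \frac{4364}{23}$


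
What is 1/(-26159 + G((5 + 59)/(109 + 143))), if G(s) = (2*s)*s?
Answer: -3969/103824559 ≈ -3.8228e-5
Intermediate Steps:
G(s) = 2*s²
1/(-26159 + G((5 + 59)/(109 + 143))) = 1/(-26159 + 2*((5 + 59)/(109 + 143))²) = 1/(-26159 + 2*(64/252)²) = 1/(-26159 + 2*(64*(1/252))²) = 1/(-26159 + 2*(16/63)²) = 1/(-26159 + 2*(256/3969)) = 1/(-26159 + 512/3969) = 1/(-103824559/3969) = -3969/103824559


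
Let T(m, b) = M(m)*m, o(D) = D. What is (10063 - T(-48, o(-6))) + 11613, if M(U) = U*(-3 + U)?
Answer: 139180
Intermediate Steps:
T(m, b) = m**2*(-3 + m) (T(m, b) = (m*(-3 + m))*m = m**2*(-3 + m))
(10063 - T(-48, o(-6))) + 11613 = (10063 - (-48)**2*(-3 - 48)) + 11613 = (10063 - 2304*(-51)) + 11613 = (10063 - 1*(-117504)) + 11613 = (10063 + 117504) + 11613 = 127567 + 11613 = 139180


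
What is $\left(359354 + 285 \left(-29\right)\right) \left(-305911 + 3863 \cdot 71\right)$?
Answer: $-11107753782$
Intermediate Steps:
$\left(359354 + 285 \left(-29\right)\right) \left(-305911 + 3863 \cdot 71\right) = \left(359354 - 8265\right) \left(-305911 + 274273\right) = 351089 \left(-31638\right) = -11107753782$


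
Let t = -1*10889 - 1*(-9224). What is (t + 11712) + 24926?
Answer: 34973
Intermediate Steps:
t = -1665 (t = -10889 + 9224 = -1665)
(t + 11712) + 24926 = (-1665 + 11712) + 24926 = 10047 + 24926 = 34973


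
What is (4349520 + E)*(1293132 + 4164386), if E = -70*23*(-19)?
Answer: 23904529166980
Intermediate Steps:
E = 30590 (E = -1610*(-19) = 30590)
(4349520 + E)*(1293132 + 4164386) = (4349520 + 30590)*(1293132 + 4164386) = 4380110*5457518 = 23904529166980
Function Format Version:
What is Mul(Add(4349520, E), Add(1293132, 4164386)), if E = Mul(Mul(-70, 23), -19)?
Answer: 23904529166980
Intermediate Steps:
E = 30590 (E = Mul(-1610, -19) = 30590)
Mul(Add(4349520, E), Add(1293132, 4164386)) = Mul(Add(4349520, 30590), Add(1293132, 4164386)) = Mul(4380110, 5457518) = 23904529166980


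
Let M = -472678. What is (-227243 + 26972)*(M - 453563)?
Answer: 185499211311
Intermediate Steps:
(-227243 + 26972)*(M - 453563) = (-227243 + 26972)*(-472678 - 453563) = -200271*(-926241) = 185499211311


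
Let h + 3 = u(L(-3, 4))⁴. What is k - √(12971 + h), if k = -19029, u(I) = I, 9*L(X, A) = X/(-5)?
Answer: -19029 - √656505001/225 ≈ -19143.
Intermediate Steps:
L(X, A) = -X/45 (L(X, A) = (X/(-5))/9 = (X*(-⅕))/9 = (-X/5)/9 = -X/45)
h = -151874/50625 (h = -3 + (-1/45*(-3))⁴ = -3 + (1/15)⁴ = -3 + 1/50625 = -151874/50625 ≈ -3.0000)
k - √(12971 + h) = -19029 - √(12971 - 151874/50625) = -19029 - √(656505001/50625) = -19029 - √656505001/225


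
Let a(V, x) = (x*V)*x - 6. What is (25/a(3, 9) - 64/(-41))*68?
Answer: 1101124/9717 ≈ 113.32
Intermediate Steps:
a(V, x) = -6 + V*x² (a(V, x) = (V*x)*x - 6 = V*x² - 6 = -6 + V*x²)
(25/a(3, 9) - 64/(-41))*68 = (25/(-6 + 3*9²) - 64/(-41))*68 = (25/(-6 + 3*81) - 64*(-1/41))*68 = (25/(-6 + 243) + 64/41)*68 = (25/237 + 64/41)*68 = (16193/9717)*68 = 1101124/9717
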